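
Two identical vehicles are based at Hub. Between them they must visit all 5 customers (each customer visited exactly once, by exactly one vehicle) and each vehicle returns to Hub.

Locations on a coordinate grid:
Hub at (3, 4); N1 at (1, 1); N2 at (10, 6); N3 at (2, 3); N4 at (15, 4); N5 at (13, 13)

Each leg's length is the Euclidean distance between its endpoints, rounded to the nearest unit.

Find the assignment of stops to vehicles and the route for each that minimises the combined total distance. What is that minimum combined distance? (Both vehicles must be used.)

41 — the smallest possible combined total.

There are 2^4 − 1 = 15 ways to divide the 5 stops into two non-empty groups. For each, the best each vehicle can do is its own shortest tour through its group:
  {N1} + {N2, N3, N4, N5}: 8 + 37 = 45
  {N2} + {N1, N3, N4, N5}: 14 + 39 = 53
  {N1, N2} + {N3, N4, N5}: 21 + 36 = 57
  {N3} + {N1, N2, N4, N5}: 2 + 41 = 43
  {N1, N3} + {N2, N4, N5}: 7 + 34 = 41
  {N2, N3} + {N1, N4, N5}: 17 + 40 = 57
  … (15 splits in total)
Best: vehicle 1 Hub → N1 → N3 → Hub = 7; vehicle 2 Hub → N2 → N4 → N5 → Hub = 34; combined 41.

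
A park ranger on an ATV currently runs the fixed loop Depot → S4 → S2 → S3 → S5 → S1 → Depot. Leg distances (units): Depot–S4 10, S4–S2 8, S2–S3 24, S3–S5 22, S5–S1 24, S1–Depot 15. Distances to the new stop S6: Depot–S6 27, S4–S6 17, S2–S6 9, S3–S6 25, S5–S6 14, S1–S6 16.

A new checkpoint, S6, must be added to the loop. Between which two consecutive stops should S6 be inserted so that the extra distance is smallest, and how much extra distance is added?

Insertion cost between consecutive stops i–j is d(i,S6) + d(S6,j) − d(i,j):
  between Depot and S4: 27 + 17 − 10 = 34
  between S4 and S2: 17 + 9 − 8 = 18
  between S2 and S3: 9 + 25 − 24 = 10
  between S3 and S5: 25 + 14 − 22 = 17
  between S5 and S1: 14 + 16 − 24 = 6
  between S1 and Depot: 16 + 27 − 15 = 28
Cheapest insertion is between S5 and S1, adding 6.
New total = 103 + 6 = 109.

Adding 6 by placing S6 on the S5–S1 leg.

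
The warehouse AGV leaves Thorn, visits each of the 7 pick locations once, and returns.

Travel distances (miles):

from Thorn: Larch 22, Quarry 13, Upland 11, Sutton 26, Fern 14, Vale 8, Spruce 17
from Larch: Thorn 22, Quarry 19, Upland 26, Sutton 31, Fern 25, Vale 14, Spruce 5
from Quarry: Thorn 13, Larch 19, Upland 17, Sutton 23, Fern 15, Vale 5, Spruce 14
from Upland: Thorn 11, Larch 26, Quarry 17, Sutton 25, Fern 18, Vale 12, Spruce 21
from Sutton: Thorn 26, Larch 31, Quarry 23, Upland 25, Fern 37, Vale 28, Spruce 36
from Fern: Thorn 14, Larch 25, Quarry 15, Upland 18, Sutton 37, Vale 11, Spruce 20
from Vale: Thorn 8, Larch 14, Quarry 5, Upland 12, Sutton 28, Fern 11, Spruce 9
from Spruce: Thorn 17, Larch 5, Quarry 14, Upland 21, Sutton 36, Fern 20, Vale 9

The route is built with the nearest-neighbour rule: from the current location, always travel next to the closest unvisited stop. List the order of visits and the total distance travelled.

126 miles along Thorn → Vale → Quarry → Spruce → Larch → Fern → Upland → Sutton → Thorn.

Thorn → [Vale:8 / Upland:11 / Quarry:13 / Fern:14 / Spruce:17 / Larch:22 / Sutton:26] → Vale (8)
Vale → [Quarry:5 / Spruce:9 / Fern:11 / Upland:12 / Larch:14 / Sutton:28] → Quarry (5)
Quarry → [Spruce:14 / Fern:15 / Upland:17 / Larch:19 / Sutton:23] → Spruce (14)
Spruce → [Larch:5 / Fern:20 / Upland:21 / Sutton:36] → Larch (5)
Larch → [Fern:25 / Upland:26 / Sutton:31] → Fern (25)
Fern → [Upland:18 / Sutton:37] → Upland (18)
Upland → [Sutton:25] → Sutton (25)
Return Sutton→Thorn: 26.
Total = 8 + 5 + 14 + 5 + 25 + 18 + 25 + 26 = 126.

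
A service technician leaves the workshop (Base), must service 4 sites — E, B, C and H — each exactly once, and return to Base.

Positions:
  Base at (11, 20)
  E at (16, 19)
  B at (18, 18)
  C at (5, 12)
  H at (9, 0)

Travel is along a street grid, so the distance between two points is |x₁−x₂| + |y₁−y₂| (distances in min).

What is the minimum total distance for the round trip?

Base-E-B-C-H-Base: 6+3+19+16+22 = 66
Base-E-B-H-C-Base: 6+3+27+16+14 = 66
Base-E-C-B-H-Base: 6+18+19+27+22 = 92
Base-E-C-H-B-Base: 6+18+16+27+9 = 76
Base-E-H-B-C-Base: 6+26+27+19+14 = 92
Base-E-H-C-B-Base: 6+26+16+19+9 = 76
Base-B-E-C-H-Base: 9+3+18+16+22 = 68
Base-B-E-H-C-Base: 9+3+26+16+14 = 68
Base-B-C-E-H-Base: 9+19+18+26+22 = 94
Base-B-H-E-C-Base: 9+27+26+18+14 = 94
Base-C-E-B-H-Base: 14+18+3+27+22 = 84
Base-C-B-E-H-Base: 14+19+3+26+22 = 84
The minimum is 66.
One optimal route: Base → E → B → C → H → Base (or its reverse).

66 min — the shortest possible round trip.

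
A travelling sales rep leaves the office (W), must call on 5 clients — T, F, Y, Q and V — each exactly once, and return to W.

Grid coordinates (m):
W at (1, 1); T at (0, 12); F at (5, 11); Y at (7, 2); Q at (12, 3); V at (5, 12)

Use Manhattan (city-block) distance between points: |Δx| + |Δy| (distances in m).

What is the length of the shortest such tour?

46 m — the shortest possible round trip.

There are 60 distinct closed tours to check (reversals are equivalent).
W → T → F → Y → Q → V → W: 12+6+11+6+16+15 = 66
W → T → F → Y → V → Q → W: 12+6+11+12+16+13 = 70
W → T → F → Q → Y → V → W: 12+6+15+6+12+15 = 66
W → T → F → Q → V → Y → W: 12+6+15+16+12+7 = 68
W → T → F → V → Y → Q → W: 12+6+1+12+6+13 = 50
W → T → F → V → Q → Y → W: 12+6+1+16+6+7 = 48
W → T → Y → F → Q → V → W: 12+17+11+15+16+15 = 86
W → T → Y → F → V → Q → W: 12+17+11+1+16+13 = 70
W → T → Y → Q → F → V → W: 12+17+6+15+1+15 = 66
W → T → Y → Q → V → F → W: 12+17+6+16+1+14 = 66
W → T → Y → V → F → Q → W: 12+17+12+1+15+13 = 70
W → T → Y → V → Q → F → W: 12+17+12+16+15+14 = 86
W → T → Q → F → Y → V → W: 12+21+15+11+12+15 = 86
W → T → Q → F → V → Y → W: 12+21+15+1+12+7 = 68
… (46 more)
W → T → V → F → Q → Y → W: 12+5+1+15+6+7 = 46  ← best
The minimum is 46.
One optimal route: W → T → V → F → Q → Y → W (or its reverse).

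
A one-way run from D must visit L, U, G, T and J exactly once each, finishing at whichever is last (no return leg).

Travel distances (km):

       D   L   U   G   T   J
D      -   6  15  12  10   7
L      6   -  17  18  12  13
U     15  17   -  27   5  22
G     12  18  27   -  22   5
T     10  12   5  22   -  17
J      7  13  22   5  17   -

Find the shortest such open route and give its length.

There are 5! = 120 possible orderings.
D - L - U - G - T - J: 6+17+27+22+17 = 89
D - L - U - G - J - T: 6+17+27+5+17 = 72
D - L - U - T - G - J: 6+17+5+22+5 = 55
D - L - U - T - J - G: 6+17+5+17+5 = 50
D - L - U - J - G - T: 6+17+22+5+22 = 72
D - L - U - J - T - G: 6+17+22+17+22 = 84
D - L - G - U - T - J: 6+18+27+5+17 = 73
D - L - G - U - J - T: 6+18+27+22+17 = 90
D - L - G - T - U - J: 6+18+22+5+22 = 73
D - L - G - T - J - U: 6+18+22+17+22 = 85
D - L - G - J - U - T: 6+18+5+22+5 = 56
D - L - G - J - T - U: 6+18+5+17+5 = 51
D - L - T - U - G - J: 6+12+5+27+5 = 55
D - L - T - U - J - G: 6+12+5+22+5 = 50
… (106 more)
D - G - J - L - T - U: 12+5+13+12+5 = 47  ← best
The minimum is 47.
One shortest path: D → G → J → L → T → U.

Shortest open route: 47 km.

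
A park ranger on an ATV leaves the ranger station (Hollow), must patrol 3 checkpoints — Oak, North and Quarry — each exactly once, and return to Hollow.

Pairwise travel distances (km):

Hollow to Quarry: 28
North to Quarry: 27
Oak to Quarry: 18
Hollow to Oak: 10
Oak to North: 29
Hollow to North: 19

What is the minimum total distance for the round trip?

74 km — the shortest possible round trip.

With 3 stops there are 3!/2 = 3 distinct round trips (a route and its reverse cost the same).
Hollow → Oak → North → Quarry → Hollow: 10+29+27+28 = 94
Hollow → Oak → Quarry → North → Hollow: 10+18+27+19 = 74
Hollow → North → Oak → Quarry → Hollow: 19+29+18+28 = 94
The minimum is 74.
One optimal route: Hollow → Oak → Quarry → North → Hollow (or its reverse).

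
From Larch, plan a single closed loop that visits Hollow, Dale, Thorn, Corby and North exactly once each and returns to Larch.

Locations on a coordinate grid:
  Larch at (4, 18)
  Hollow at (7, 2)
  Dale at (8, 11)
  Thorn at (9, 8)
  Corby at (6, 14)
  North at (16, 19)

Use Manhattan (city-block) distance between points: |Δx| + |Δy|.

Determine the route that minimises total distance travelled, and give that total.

Shortest round trip = 60.

Larch - Hollow - Dale - Thorn - Corby - North - Larch: 19+10+4+9+15+13 = 70
Larch - Hollow - Dale - Thorn - North - Corby - Larch: 19+10+4+18+15+6 = 72
Larch - Hollow - Dale - Corby - Thorn - North - Larch: 19+10+5+9+18+13 = 74
Larch - Hollow - Dale - Corby - North - Thorn - Larch: 19+10+5+15+18+15 = 82
Larch - Hollow - Dale - North - Thorn - Corby - Larch: 19+10+16+18+9+6 = 78
Larch - Hollow - Dale - North - Corby - Thorn - Larch: 19+10+16+15+9+15 = 84
Larch - Hollow - Thorn - Dale - Corby - North - Larch: 19+8+4+5+15+13 = 64
Larch - Hollow - Thorn - Dale - North - Corby - Larch: 19+8+4+16+15+6 = 68
Larch - Hollow - Thorn - Corby - Dale - North - Larch: 19+8+9+5+16+13 = 70
Larch - Hollow - Thorn - Corby - North - Dale - Larch: 19+8+9+15+16+11 = 78
Larch - Hollow - Thorn - North - Dale - Corby - Larch: 19+8+18+16+5+6 = 72
Larch - Hollow - Thorn - North - Corby - Dale - Larch: 19+8+18+15+5+11 = 76
Larch - Hollow - Corby - Dale - Thorn - North - Larch: 19+13+5+4+18+13 = 72
Larch - Hollow - Corby - Dale - North - Thorn - Larch: 19+13+5+16+18+15 = 86
… (46 more)
Larch - Corby - Hollow - Thorn - Dale - North - Larch: 6+13+8+4+16+13 = 60  ← best
The minimum is 60.
One optimal route: Larch → Corby → Hollow → Thorn → Dale → North → Larch (or its reverse).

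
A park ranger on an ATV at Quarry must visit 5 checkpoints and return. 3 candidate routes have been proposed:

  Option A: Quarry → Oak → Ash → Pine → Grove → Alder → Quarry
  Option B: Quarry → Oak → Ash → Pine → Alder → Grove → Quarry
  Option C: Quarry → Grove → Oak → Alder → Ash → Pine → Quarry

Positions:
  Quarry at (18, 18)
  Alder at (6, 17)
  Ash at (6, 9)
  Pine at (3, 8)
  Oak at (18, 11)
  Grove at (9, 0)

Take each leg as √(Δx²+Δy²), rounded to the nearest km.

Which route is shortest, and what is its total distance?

Option A: 7 + 12 + 3 + 10 + 17 + 12 = 61
Option B: 7 + 12 + 3 + 9 + 17 + 20 = 68
Option C: 20 + 14 + 13 + 8 + 3 + 18 = 76

Shortest is Option A, total 61 km.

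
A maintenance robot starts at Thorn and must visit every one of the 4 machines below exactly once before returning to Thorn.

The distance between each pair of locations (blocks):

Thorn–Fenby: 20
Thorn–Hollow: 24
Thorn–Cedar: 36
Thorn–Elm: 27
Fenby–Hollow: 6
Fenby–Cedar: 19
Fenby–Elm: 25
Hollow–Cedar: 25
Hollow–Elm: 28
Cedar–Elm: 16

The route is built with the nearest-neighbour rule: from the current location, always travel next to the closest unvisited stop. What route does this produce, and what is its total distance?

From Thorn: distances to unvisited — Fenby=20, Hollow=24, Elm=27, Cedar=36. Nearest is Fenby (20).
From Fenby: distances to unvisited — Hollow=6, Cedar=19, Elm=25. Nearest is Hollow (6).
From Hollow: distances to unvisited — Cedar=25, Elm=28. Nearest is Cedar (25).
From Cedar: distances to unvisited — Elm=16. Nearest is Elm (16).
Return Elm→Thorn: 27.
Total = 20 + 6 + 25 + 16 + 27 = 94.

94 blocks along Thorn → Fenby → Hollow → Cedar → Elm → Thorn.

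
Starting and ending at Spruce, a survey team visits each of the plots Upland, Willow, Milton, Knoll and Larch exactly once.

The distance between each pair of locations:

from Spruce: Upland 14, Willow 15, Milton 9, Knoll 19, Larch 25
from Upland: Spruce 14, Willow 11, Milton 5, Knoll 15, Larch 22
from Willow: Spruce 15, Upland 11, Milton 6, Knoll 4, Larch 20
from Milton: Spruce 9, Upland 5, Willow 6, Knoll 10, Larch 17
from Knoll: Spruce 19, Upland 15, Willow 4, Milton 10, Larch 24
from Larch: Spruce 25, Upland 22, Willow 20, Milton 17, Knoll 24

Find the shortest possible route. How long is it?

Spruce - Upland - Willow - Milton - Knoll - Larch - Spruce: 14+11+6+10+24+25 = 90
Spruce - Upland - Willow - Milton - Larch - Knoll - Spruce: 14+11+6+17+24+19 = 91
Spruce - Upland - Willow - Knoll - Milton - Larch - Spruce: 14+11+4+10+17+25 = 81
Spruce - Upland - Willow - Knoll - Larch - Milton - Spruce: 14+11+4+24+17+9 = 79
Spruce - Upland - Willow - Larch - Milton - Knoll - Spruce: 14+11+20+17+10+19 = 91
Spruce - Upland - Willow - Larch - Knoll - Milton - Spruce: 14+11+20+24+10+9 = 88
Spruce - Upland - Milton - Willow - Knoll - Larch - Spruce: 14+5+6+4+24+25 = 78
Spruce - Upland - Milton - Willow - Larch - Knoll - Spruce: 14+5+6+20+24+19 = 88
Spruce - Upland - Milton - Knoll - Willow - Larch - Spruce: 14+5+10+4+20+25 = 78
Spruce - Upland - Milton - Knoll - Larch - Willow - Spruce: 14+5+10+24+20+15 = 88
Spruce - Upland - Milton - Larch - Willow - Knoll - Spruce: 14+5+17+20+4+19 = 79
Spruce - Upland - Milton - Larch - Knoll - Willow - Spruce: 14+5+17+24+4+15 = 79
Spruce - Upland - Knoll - Willow - Milton - Larch - Spruce: 14+15+4+6+17+25 = 81
Spruce - Upland - Knoll - Willow - Larch - Milton - Spruce: 14+15+4+20+17+9 = 79
… (46 more)
The minimum is 78.
One optimal route: Spruce → Upland → Milton → Willow → Knoll → Larch → Spruce (or its reverse).

Minimum total distance: 78.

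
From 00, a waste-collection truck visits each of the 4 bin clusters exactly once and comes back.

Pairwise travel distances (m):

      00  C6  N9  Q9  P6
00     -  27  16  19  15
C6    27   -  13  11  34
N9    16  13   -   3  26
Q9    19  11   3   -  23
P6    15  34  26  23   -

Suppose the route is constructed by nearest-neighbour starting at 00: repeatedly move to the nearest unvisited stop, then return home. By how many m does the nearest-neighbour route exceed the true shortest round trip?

The nearest-neighbour route is 3 m longer than optimal.

00: P6=15, N9=16, Q9=19, C6=27 ⇒ P6
P6: Q9=23, N9=26, C6=34 ⇒ Q9
Q9: N9=3, C6=11 ⇒ N9
N9: C6=13 ⇒ C6
NN route 00 → P6 → Q9 → N9 → C6 → 00 costs 81.
Optimal: 00 → N9 → C6 → Q9 → P6 → 00 costs 78 (by enumerating all 12 distinct tours).
Excess = 81 − 78 = 3.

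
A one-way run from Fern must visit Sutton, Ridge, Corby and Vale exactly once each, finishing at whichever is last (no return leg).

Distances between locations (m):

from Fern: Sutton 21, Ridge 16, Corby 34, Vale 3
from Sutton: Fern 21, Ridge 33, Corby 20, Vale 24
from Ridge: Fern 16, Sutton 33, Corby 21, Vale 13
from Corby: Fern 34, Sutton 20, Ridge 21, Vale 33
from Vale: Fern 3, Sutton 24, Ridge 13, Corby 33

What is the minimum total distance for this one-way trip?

There are 4! = 24 possible orderings.
Fern → Sutton → Ridge → Corby → Vale: 21+33+21+33 = 108
Fern → Sutton → Ridge → Vale → Corby: 21+33+13+33 = 100
Fern → Sutton → Corby → Ridge → Vale: 21+20+21+13 = 75
Fern → Sutton → Corby → Vale → Ridge: 21+20+33+13 = 87
Fern → Sutton → Vale → Ridge → Corby: 21+24+13+21 = 79
Fern → Sutton → Vale → Corby → Ridge: 21+24+33+21 = 99
Fern → Ridge → Sutton → Corby → Vale: 16+33+20+33 = 102
Fern → Ridge → Sutton → Vale → Corby: 16+33+24+33 = 106
Fern → Ridge → Corby → Sutton → Vale: 16+21+20+24 = 81
Fern → Ridge → Corby → Vale → Sutton: 16+21+33+24 = 94
Fern → Ridge → Vale → Sutton → Corby: 16+13+24+20 = 73
Fern → Ridge → Vale → Corby → Sutton: 16+13+33+20 = 82
Fern → Corby → Sutton → Ridge → Vale: 34+20+33+13 = 100
Fern → Corby → Sutton → Vale → Ridge: 34+20+24+13 = 91
… (10 more)
Fern → Vale → Ridge → Corby → Sutton: 3+13+21+20 = 57  ← best
The minimum is 57.
One shortest path: Fern → Vale → Ridge → Corby → Sutton.

Minimum one-way distance = 57 m.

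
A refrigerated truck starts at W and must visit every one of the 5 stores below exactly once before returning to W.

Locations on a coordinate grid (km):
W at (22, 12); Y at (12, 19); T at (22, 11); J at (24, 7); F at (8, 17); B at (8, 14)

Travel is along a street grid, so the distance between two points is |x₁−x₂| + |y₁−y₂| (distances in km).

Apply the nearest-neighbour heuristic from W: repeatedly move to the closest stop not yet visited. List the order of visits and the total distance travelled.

Total distance 56 km via the nearest-neighbour route W → T → J → B → F → Y → W.

At W the remaining stops are T 1, J 7, B 16, Y 17, F 19; go to T.
At T the remaining stops are J 6, B 17, Y 18, F 20; go to J.
At J the remaining stops are B 23, Y 24, F 26; go to B.
At B the remaining stops are F 3, Y 9; go to F.
At F the remaining stops are Y 6; go to Y.
Return Y→W: 17.
Total = 1 + 6 + 23 + 3 + 6 + 17 = 56.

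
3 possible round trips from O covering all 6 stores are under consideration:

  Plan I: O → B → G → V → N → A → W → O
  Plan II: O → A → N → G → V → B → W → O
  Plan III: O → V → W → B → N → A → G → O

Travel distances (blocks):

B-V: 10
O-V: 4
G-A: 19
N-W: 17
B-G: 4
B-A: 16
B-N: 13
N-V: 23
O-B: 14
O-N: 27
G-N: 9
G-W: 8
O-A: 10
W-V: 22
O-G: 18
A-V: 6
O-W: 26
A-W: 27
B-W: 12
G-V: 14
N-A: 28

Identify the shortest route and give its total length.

Shortest is Plan II, total 109 blocks.

Plan I: 14 + 4 + 14 + 23 + 28 + 27 + 26 = 136
Plan II: 10 + 28 + 9 + 14 + 10 + 12 + 26 = 109
Plan III: 4 + 22 + 12 + 13 + 28 + 19 + 18 = 116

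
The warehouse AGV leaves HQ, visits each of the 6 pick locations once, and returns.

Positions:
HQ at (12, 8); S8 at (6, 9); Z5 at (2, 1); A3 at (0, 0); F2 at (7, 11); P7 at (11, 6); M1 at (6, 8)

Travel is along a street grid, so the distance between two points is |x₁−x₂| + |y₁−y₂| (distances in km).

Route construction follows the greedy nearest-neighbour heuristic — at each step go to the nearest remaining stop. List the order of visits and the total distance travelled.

Total distance 52 km via the nearest-neighbour route HQ → P7 → M1 → S8 → F2 → Z5 → A3 → HQ.

At HQ the remaining stops are P7 3, M1 6, S8 7, F2 8, Z5 17, A3 20; go to P7.
At P7 the remaining stops are M1 7, S8 8, F2 9, Z5 14, A3 17; go to M1.
At M1 the remaining stops are S8 1, F2 4, Z5 11, A3 14; go to S8.
At S8 the remaining stops are F2 3, Z5 12, A3 15; go to F2.
At F2 the remaining stops are Z5 15, A3 18; go to Z5.
At Z5 the remaining stops are A3 3; go to A3.
Return A3→HQ: 20.
Total = 3 + 7 + 1 + 3 + 15 + 3 + 20 = 52.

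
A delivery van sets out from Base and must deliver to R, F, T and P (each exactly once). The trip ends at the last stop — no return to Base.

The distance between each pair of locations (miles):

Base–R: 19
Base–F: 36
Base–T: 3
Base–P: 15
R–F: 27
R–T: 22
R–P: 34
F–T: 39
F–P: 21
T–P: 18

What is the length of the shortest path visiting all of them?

There are 4! = 24 possible orderings.
Base - R - F - T - P: 19+27+39+18 = 103
Base - R - F - P - T: 19+27+21+18 = 85
Base - R - T - F - P: 19+22+39+21 = 101
Base - R - T - P - F: 19+22+18+21 = 80
Base - R - P - F - T: 19+34+21+39 = 113
Base - R - P - T - F: 19+34+18+39 = 110
Base - F - R - T - P: 36+27+22+18 = 103
Base - F - R - P - T: 36+27+34+18 = 115
Base - F - T - R - P: 36+39+22+34 = 131
Base - F - T - P - R: 36+39+18+34 = 127
Base - F - P - R - T: 36+21+34+22 = 113
Base - F - P - T - R: 36+21+18+22 = 97
Base - T - R - F - P: 3+22+27+21 = 73
Base - T - R - P - F: 3+22+34+21 = 80
… (10 more)
Base - T - P - F - R: 3+18+21+27 = 69  ← best
The minimum is 69.
One shortest path: Base → T → P → F → R.

Shortest open route: 69 miles.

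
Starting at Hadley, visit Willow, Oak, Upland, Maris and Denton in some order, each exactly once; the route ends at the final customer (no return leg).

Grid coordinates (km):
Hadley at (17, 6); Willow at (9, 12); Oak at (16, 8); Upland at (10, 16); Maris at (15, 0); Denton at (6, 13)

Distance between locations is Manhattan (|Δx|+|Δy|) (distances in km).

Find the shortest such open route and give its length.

Shortest open route: 39 km.

There are 5! = 120 possible orderings.
Hadley - Willow - Oak - Upland - Maris - Denton: 14+11+14+21+22 = 82
Hadley - Willow - Oak - Upland - Denton - Maris: 14+11+14+7+22 = 68
Hadley - Willow - Oak - Maris - Upland - Denton: 14+11+9+21+7 = 62
Hadley - Willow - Oak - Maris - Denton - Upland: 14+11+9+22+7 = 63
Hadley - Willow - Oak - Denton - Upland - Maris: 14+11+15+7+21 = 68
Hadley - Willow - Oak - Denton - Maris - Upland: 14+11+15+22+21 = 83
Hadley - Willow - Upland - Oak - Maris - Denton: 14+5+14+9+22 = 64
Hadley - Willow - Upland - Oak - Denton - Maris: 14+5+14+15+22 = 70
Hadley - Willow - Upland - Maris - Oak - Denton: 14+5+21+9+15 = 64
Hadley - Willow - Upland - Maris - Denton - Oak: 14+5+21+22+15 = 77
Hadley - Willow - Upland - Denton - Oak - Maris: 14+5+7+15+9 = 50
Hadley - Willow - Upland - Denton - Maris - Oak: 14+5+7+22+9 = 57
Hadley - Willow - Maris - Oak - Upland - Denton: 14+18+9+14+7 = 62
Hadley - Willow - Maris - Oak - Denton - Upland: 14+18+9+15+7 = 63
… (106 more)
Hadley - Maris - Oak - Willow - Denton - Upland: 8+9+11+4+7 = 39  ← best
The minimum is 39.
One shortest path: Hadley → Maris → Oak → Willow → Denton → Upland.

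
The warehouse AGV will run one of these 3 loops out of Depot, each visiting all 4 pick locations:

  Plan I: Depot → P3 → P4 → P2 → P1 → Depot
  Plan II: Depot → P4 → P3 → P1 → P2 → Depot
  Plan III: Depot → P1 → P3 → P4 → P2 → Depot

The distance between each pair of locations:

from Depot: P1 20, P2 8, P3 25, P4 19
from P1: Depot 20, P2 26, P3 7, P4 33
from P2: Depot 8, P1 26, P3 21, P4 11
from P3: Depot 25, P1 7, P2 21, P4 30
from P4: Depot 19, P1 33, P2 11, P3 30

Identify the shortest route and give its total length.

Plan I: 25 + 30 + 11 + 26 + 20 = 112
Plan II: 19 + 30 + 7 + 26 + 8 = 90
Plan III: 20 + 7 + 30 + 11 + 8 = 76

Shortest is Plan III, total 76.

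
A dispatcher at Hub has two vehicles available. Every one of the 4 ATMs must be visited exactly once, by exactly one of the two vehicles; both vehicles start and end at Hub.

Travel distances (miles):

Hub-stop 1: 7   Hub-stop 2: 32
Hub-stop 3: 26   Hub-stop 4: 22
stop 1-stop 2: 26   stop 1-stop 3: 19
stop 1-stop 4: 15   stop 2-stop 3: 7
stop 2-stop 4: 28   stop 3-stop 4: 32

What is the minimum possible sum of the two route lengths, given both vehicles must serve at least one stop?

97 miles — the smallest possible combined total.

Try each way of splitting the stops between the two vehicles (each non-empty) and, for each split, find the best tour for each vehicle:
  {stop 1} + {stop 2, stop 3, stop 4}: 14 + 83 = 97
  {stop 2} + {stop 1, stop 3, stop 4}: 64 + 80 = 144
  {stop 1, stop 2} + {stop 3, stop 4}: 65 + 80 = 145
  {stop 3} + {stop 1, stop 2, stop 4}: 52 + 82 = 134
  {stop 1, stop 3} + {stop 2, stop 4}: 52 + 82 = 134
  {stop 2, stop 3} + {stop 1, stop 4}: 65 + 44 = 109
  … (7 splits in total)
Best: vehicle 1 Hub → stop 1 → Hub = 14; vehicle 2 Hub → stop 3 → stop 2 → stop 4 → Hub = 83; combined 97.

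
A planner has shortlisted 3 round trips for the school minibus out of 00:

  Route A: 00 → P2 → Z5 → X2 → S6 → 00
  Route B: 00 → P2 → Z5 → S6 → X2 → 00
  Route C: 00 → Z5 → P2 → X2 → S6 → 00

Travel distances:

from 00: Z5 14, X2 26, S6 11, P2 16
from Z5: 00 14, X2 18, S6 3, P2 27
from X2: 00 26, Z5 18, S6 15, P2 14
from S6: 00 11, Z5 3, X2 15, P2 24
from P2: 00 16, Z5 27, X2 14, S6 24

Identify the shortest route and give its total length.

Route A: 16 + 27 + 18 + 15 + 11 = 87
Route B: 16 + 27 + 3 + 15 + 26 = 87
Route C: 14 + 27 + 14 + 15 + 11 = 81

Shortest is Route C, total 81.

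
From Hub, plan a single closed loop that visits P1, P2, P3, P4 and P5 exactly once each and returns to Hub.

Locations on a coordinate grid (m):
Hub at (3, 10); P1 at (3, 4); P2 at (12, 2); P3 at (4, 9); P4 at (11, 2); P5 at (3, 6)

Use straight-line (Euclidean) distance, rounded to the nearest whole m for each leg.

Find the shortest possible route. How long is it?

27 m — the shortest possible round trip.

With 5 stops there are 5!/2 = 60 distinct round trips (a route and its reverse cost the same).
Hub - P1 - P2 - P3 - P4 - P5 - Hub: 6+9+11+10+9+4 = 49
Hub - P1 - P2 - P3 - P5 - P4 - Hub: 6+9+11+3+9+11 = 49
Hub - P1 - P2 - P4 - P3 - P5 - Hub: 6+9+1+10+3+4 = 33
Hub - P1 - P2 - P4 - P5 - P3 - Hub: 6+9+1+9+3+1 = 29
Hub - P1 - P2 - P5 - P3 - P4 - Hub: 6+9+10+3+10+11 = 49
Hub - P1 - P2 - P5 - P4 - P3 - Hub: 6+9+10+9+10+1 = 45
Hub - P1 - P3 - P2 - P4 - P5 - Hub: 6+5+11+1+9+4 = 36
Hub - P1 - P3 - P2 - P5 - P4 - Hub: 6+5+11+10+9+11 = 52
Hub - P1 - P3 - P4 - P2 - P5 - Hub: 6+5+10+1+10+4 = 36
Hub - P1 - P3 - P4 - P5 - P2 - Hub: 6+5+10+9+10+12 = 52
Hub - P1 - P3 - P5 - P2 - P4 - Hub: 6+5+3+10+1+11 = 36
Hub - P1 - P3 - P5 - P4 - P2 - Hub: 6+5+3+9+1+12 = 36
Hub - P1 - P4 - P2 - P3 - P5 - Hub: 6+8+1+11+3+4 = 33
Hub - P1 - P4 - P2 - P5 - P3 - Hub: 6+8+1+10+3+1 = 29
… (46 more)
Hub - P2 - P4 - P1 - P5 - P3 - Hub: 12+1+8+2+3+1 = 27  ← best
The minimum is 27.
One optimal route: Hub → P2 → P4 → P1 → P5 → P3 → Hub (or its reverse).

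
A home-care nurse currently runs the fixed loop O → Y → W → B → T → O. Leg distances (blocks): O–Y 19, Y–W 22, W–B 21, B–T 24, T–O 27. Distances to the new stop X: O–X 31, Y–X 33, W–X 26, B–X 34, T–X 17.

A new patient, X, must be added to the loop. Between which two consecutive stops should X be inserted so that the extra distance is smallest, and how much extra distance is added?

Insertion cost between consecutive stops i–j is d(i,X) + d(X,j) − d(i,j):
  between O and Y: 31 + 33 − 19 = 45
  between Y and W: 33 + 26 − 22 = 37
  between W and B: 26 + 34 − 21 = 39
  between B and T: 34 + 17 − 24 = 27
  between T and O: 17 + 31 − 27 = 21
Cheapest insertion is between T and O, adding 21.
New total = 113 + 21 = 134.

Adding 21 blocks by placing X on the T–O leg.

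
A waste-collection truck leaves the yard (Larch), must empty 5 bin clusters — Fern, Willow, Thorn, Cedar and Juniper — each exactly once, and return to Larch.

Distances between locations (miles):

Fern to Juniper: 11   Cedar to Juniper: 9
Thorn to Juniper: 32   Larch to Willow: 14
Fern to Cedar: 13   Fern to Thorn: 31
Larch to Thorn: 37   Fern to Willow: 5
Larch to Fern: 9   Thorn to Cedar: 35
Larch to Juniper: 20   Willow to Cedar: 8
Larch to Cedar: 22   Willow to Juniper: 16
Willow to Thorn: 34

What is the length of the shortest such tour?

With 5 stops there are 5!/2 = 60 distinct round trips (a route and its reverse cost the same).
Larch → Fern → Willow → Thorn → Cedar → Juniper → Larch: 9+5+34+35+9+20 = 112
Larch → Fern → Willow → Thorn → Juniper → Cedar → Larch: 9+5+34+32+9+22 = 111
Larch → Fern → Willow → Cedar → Thorn → Juniper → Larch: 9+5+8+35+32+20 = 109
Larch → Fern → Willow → Cedar → Juniper → Thorn → Larch: 9+5+8+9+32+37 = 100
Larch → Fern → Willow → Juniper → Thorn → Cedar → Larch: 9+5+16+32+35+22 = 119
Larch → Fern → Willow → Juniper → Cedar → Thorn → Larch: 9+5+16+9+35+37 = 111
Larch → Fern → Thorn → Willow → Cedar → Juniper → Larch: 9+31+34+8+9+20 = 111
Larch → Fern → Thorn → Willow → Juniper → Cedar → Larch: 9+31+34+16+9+22 = 121
Larch → Fern → Thorn → Cedar → Willow → Juniper → Larch: 9+31+35+8+16+20 = 119
Larch → Fern → Thorn → Cedar → Juniper → Willow → Larch: 9+31+35+9+16+14 = 114
Larch → Fern → Thorn → Juniper → Willow → Cedar → Larch: 9+31+32+16+8+22 = 118
Larch → Fern → Thorn → Juniper → Cedar → Willow → Larch: 9+31+32+9+8+14 = 103
Larch → Fern → Cedar → Willow → Thorn → Juniper → Larch: 9+13+8+34+32+20 = 116
Larch → Fern → Cedar → Willow → Juniper → Thorn → Larch: 9+13+8+16+32+37 = 115
… (46 more)
The minimum is 100.
One optimal route: Larch → Fern → Willow → Cedar → Juniper → Thorn → Larch (or its reverse).

Minimum total distance: 100 miles.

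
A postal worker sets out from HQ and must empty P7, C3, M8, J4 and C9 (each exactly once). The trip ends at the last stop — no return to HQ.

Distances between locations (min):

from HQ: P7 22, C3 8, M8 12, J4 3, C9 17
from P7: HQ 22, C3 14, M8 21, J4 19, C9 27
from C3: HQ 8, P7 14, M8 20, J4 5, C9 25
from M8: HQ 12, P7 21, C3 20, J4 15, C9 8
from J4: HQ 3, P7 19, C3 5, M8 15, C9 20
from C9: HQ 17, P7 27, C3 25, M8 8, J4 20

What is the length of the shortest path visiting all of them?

There are 5! = 120 possible orderings.
HQ - P7 - C3 - M8 - J4 - C9: 22+14+20+15+20 = 91
HQ - P7 - C3 - M8 - C9 - J4: 22+14+20+8+20 = 84
HQ - P7 - C3 - J4 - M8 - C9: 22+14+5+15+8 = 64
HQ - P7 - C3 - J4 - C9 - M8: 22+14+5+20+8 = 69
HQ - P7 - C3 - C9 - M8 - J4: 22+14+25+8+15 = 84
HQ - P7 - C3 - C9 - J4 - M8: 22+14+25+20+15 = 96
HQ - P7 - M8 - C3 - J4 - C9: 22+21+20+5+20 = 88
HQ - P7 - M8 - C3 - C9 - J4: 22+21+20+25+20 = 108
HQ - P7 - M8 - J4 - C3 - C9: 22+21+15+5+25 = 88
HQ - P7 - M8 - J4 - C9 - C3: 22+21+15+20+25 = 103
HQ - P7 - M8 - C9 - C3 - J4: 22+21+8+25+5 = 81
HQ - P7 - M8 - C9 - J4 - C3: 22+21+8+20+5 = 76
HQ - P7 - J4 - C3 - M8 - C9: 22+19+5+20+8 = 74
HQ - P7 - J4 - C3 - C9 - M8: 22+19+5+25+8 = 79
… (106 more)
HQ - J4 - C3 - P7 - M8 - C9: 3+5+14+21+8 = 51  ← best
The minimum is 51.
One shortest path: HQ → J4 → C3 → P7 → M8 → C9.

51 min — the minimum one-way total.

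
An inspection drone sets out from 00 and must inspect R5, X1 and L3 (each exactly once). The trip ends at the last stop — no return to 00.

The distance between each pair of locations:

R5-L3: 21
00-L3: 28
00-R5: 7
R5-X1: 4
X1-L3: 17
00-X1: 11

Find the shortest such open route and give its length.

There are 3! = 6 possible orderings.
00 - R5 - X1 - L3: 7+4+17 = 28
00 - R5 - L3 - X1: 7+21+17 = 45
00 - X1 - R5 - L3: 11+4+21 = 36
00 - X1 - L3 - R5: 11+17+21 = 49
00 - L3 - R5 - X1: 28+21+4 = 53
00 - L3 - X1 - R5: 28+17+4 = 49
The minimum is 28.
One shortest path: 00 → R5 → X1 → L3.

28 — the minimum one-way total.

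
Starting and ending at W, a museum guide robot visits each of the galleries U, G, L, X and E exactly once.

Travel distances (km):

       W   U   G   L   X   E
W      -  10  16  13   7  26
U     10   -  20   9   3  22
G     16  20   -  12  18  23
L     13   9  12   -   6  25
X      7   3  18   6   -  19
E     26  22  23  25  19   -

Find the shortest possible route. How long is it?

Shortest round trip = 80 km.

There are 60 distinct closed tours to check (reversals are equivalent).
W → U → G → L → X → E → W: 10+20+12+6+19+26 = 93
W → U → G → L → E → X → W: 10+20+12+25+19+7 = 93
W → U → G → X → L → E → W: 10+20+18+6+25+26 = 105
W → U → G → X → E → L → W: 10+20+18+19+25+13 = 105
W → U → G → E → L → X → W: 10+20+23+25+6+7 = 91
W → U → G → E → X → L → W: 10+20+23+19+6+13 = 91
W → U → L → G → X → E → W: 10+9+12+18+19+26 = 94
W → U → L → G → E → X → W: 10+9+12+23+19+7 = 80
W → U → L → X → G → E → W: 10+9+6+18+23+26 = 92
W → U → L → X → E → G → W: 10+9+6+19+23+16 = 83
W → U → L → E → G → X → W: 10+9+25+23+18+7 = 92
W → U → L → E → X → G → W: 10+9+25+19+18+16 = 97
W → U → X → G → L → E → W: 10+3+18+12+25+26 = 94
W → U → X → G → E → L → W: 10+3+18+23+25+13 = 92
… (46 more)
The minimum is 80.
One optimal route: W → U → L → G → E → X → W (or its reverse).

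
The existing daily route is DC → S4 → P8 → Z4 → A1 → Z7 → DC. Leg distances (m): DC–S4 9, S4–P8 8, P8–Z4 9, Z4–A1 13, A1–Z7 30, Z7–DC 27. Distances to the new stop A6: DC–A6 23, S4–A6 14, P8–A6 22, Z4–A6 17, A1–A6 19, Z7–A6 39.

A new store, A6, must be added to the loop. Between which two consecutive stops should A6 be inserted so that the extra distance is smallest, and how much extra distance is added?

Adding 23 m by placing A6 on the Z4–A1 leg.

Insertion cost between consecutive stops i–j is d(i,A6) + d(A6,j) − d(i,j):
  between DC and S4: 23 + 14 − 9 = 28
  between S4 and P8: 14 + 22 − 8 = 28
  between P8 and Z4: 22 + 17 − 9 = 30
  between Z4 and A1: 17 + 19 − 13 = 23
  between A1 and Z7: 19 + 39 − 30 = 28
  between Z7 and DC: 39 + 23 − 27 = 35
Cheapest insertion is between Z4 and A1, adding 23.
New total = 96 + 23 = 119.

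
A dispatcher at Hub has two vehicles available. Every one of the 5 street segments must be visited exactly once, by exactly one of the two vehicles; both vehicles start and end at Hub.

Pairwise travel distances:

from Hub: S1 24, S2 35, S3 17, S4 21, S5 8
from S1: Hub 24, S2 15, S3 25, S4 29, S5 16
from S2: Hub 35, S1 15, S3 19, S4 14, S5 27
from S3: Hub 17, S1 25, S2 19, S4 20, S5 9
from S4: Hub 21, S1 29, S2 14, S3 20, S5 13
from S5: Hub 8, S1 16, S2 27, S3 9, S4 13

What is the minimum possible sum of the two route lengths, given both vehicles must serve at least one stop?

There are 2^4 − 1 = 15 ways to divide the 5 stops into two non-empty groups. For each, the best each vehicle can do is its own shortest tour through its group:
  {S1} + {S2, S3, S4, S5}: 48 + 71 = 119
  {S2} + {S1, S3, S4, S5}: 70 + 90 = 160
  {S1, S2} + {S3, S4, S5}: 74 + 58 = 132
  {S3} + {S1, S2, S4, S5}: 34 + 74 = 108
  {S1, S3} + {S2, S4, S5}: 66 + 70 = 136
  {S2, S3} + {S1, S4, S5}: 71 + 74 = 145
  … (15 splits in total)
  {S1, S2, S3, S4} + {S5}: 90 + 16 = 106  ← best
Best: vehicle 1 Hub → S1 → S2 → S4 → S3 → Hub = 90; vehicle 2 Hub → S5 → Hub = 16; combined 106.

106 — the smallest possible combined total.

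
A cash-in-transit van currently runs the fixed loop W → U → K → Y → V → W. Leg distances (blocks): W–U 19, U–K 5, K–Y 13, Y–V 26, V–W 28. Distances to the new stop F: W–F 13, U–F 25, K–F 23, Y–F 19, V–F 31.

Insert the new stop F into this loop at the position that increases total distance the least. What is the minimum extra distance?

Insertion cost between consecutive stops i–j is d(i,F) + d(F,j) − d(i,j):
  between W and U: 13 + 25 − 19 = 19
  between U and K: 25 + 23 − 5 = 43
  between K and Y: 23 + 19 − 13 = 29
  between Y and V: 19 + 31 − 26 = 24
  between V and W: 31 + 13 − 28 = 16
Cheapest insertion is between V and W, adding 16.
New total = 91 + 16 = 107.

+16 blocks — insert F between V and W.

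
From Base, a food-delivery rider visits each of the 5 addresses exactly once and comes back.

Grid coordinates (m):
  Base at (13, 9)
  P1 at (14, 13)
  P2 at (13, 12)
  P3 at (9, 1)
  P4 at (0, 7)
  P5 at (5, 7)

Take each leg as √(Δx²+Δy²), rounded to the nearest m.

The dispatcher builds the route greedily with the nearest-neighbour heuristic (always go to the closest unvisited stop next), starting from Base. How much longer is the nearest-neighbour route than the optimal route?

Base: P2=3, P1=4, P5=8, P3=9, P4=13 ⇒ P2
P2: P1=1, P5=9, P3=12, P4=14 ⇒ P1
P1: P5=11, P3=13, P4=15 ⇒ P5
P5: P4=5, P3=7 ⇒ P4
P4: P3=11 ⇒ P3
NN route Base → P2 → P1 → P5 → P4 → P3 → Base costs 40.
Optimal: Base → P1 → P2 → P5 → P4 → P3 → Base costs 39 (by enumerating all 60 distinct tours).
Excess = 40 − 39 = 1.

1 m longer than the optimal tour.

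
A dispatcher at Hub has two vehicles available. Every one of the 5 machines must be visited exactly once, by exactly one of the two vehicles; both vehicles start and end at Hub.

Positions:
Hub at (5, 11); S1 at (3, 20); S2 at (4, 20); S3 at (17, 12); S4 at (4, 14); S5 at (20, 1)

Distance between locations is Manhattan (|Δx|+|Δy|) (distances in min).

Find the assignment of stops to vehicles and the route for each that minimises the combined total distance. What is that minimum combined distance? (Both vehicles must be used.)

Try each way of splitting the stops between the two vehicles (each non-empty) and, for each split, find the best tour for each vehicle:
  {S1} + {S2, S3, S4, S5}: 22 + 70 = 92
  {S2} + {S1, S3, S4, S5}: 20 + 72 = 92
  {S1, S2} + {S3, S4, S5}: 22 + 58 = 80
  {S3} + {S1, S2, S4, S5}: 26 + 72 = 98
  {S1, S3} + {S2, S4, S5}: 46 + 70 = 116
  {S2, S3} + {S1, S4, S5}: 44 + 72 = 116
  … (15 splits in total)
  {S1, S2, S4} + {S3, S5}: 22 + 52 = 74  ← best
Best: vehicle 1 Hub → S1 → S2 → S4 → Hub = 22; vehicle 2 Hub → S3 → S5 → Hub = 52; combined 74.

Minimum combined distance: 74 min.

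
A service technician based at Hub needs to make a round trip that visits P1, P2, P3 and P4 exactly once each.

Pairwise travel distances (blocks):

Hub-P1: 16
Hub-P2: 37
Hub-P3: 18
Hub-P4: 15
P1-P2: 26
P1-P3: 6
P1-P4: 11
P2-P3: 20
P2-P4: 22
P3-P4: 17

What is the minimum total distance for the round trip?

Minimum total distance: 79 blocks.

There are 12 distinct closed tours to check (reversals are equivalent).
Hub-P1-P2-P3-P4-Hub: 16+26+20+17+15 = 94
Hub-P1-P2-P4-P3-Hub: 16+26+22+17+18 = 99
Hub-P1-P3-P2-P4-Hub: 16+6+20+22+15 = 79
Hub-P1-P3-P4-P2-Hub: 16+6+17+22+37 = 98
Hub-P1-P4-P2-P3-Hub: 16+11+22+20+18 = 87
Hub-P1-P4-P3-P2-Hub: 16+11+17+20+37 = 101
Hub-P2-P1-P3-P4-Hub: 37+26+6+17+15 = 101
Hub-P2-P1-P4-P3-Hub: 37+26+11+17+18 = 109
Hub-P2-P3-P1-P4-Hub: 37+20+6+11+15 = 89
Hub-P2-P4-P1-P3-Hub: 37+22+11+6+18 = 94
Hub-P3-P1-P2-P4-Hub: 18+6+26+22+15 = 87
Hub-P3-P2-P1-P4-Hub: 18+20+26+11+15 = 90
The minimum is 79.
One optimal route: Hub → P1 → P3 → P2 → P4 → Hub (or its reverse).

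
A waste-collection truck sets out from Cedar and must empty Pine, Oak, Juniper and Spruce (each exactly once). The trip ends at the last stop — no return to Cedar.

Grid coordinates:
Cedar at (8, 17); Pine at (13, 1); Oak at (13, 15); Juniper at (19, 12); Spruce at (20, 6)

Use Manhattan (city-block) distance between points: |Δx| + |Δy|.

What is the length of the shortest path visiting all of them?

35 — the minimum one-way total.

There are 4! = 24 possible orderings.
Cedar→Pine→Oak→Juniper→Spruce: 21+14+9+7 = 51
Cedar→Pine→Oak→Spruce→Juniper: 21+14+16+7 = 58
Cedar→Pine→Juniper→Oak→Spruce: 21+17+9+16 = 63
Cedar→Pine→Juniper→Spruce→Oak: 21+17+7+16 = 61
Cedar→Pine→Spruce→Oak→Juniper: 21+12+16+9 = 58
Cedar→Pine→Spruce→Juniper→Oak: 21+12+7+9 = 49
Cedar→Oak→Pine→Juniper→Spruce: 7+14+17+7 = 45
Cedar→Oak→Pine→Spruce→Juniper: 7+14+12+7 = 40
Cedar→Oak→Juniper→Pine→Spruce: 7+9+17+12 = 45
Cedar→Oak→Juniper→Spruce→Pine: 7+9+7+12 = 35
Cedar→Oak→Spruce→Pine→Juniper: 7+16+12+17 = 52
Cedar→Oak→Spruce→Juniper→Pine: 7+16+7+17 = 47
Cedar→Juniper→Pine→Oak→Spruce: 16+17+14+16 = 63
Cedar→Juniper→Pine→Spruce→Oak: 16+17+12+16 = 61
… (10 more)
The minimum is 35.
One shortest path: Cedar → Oak → Juniper → Spruce → Pine.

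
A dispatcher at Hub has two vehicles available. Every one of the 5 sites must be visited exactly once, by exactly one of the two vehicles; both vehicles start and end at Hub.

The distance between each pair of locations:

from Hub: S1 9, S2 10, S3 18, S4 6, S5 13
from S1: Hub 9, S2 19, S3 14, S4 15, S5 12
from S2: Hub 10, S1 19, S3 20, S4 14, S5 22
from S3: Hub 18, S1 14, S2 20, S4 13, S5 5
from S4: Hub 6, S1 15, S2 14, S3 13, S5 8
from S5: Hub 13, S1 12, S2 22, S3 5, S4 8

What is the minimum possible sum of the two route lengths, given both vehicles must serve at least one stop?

Minimum combined distance: 62.

Try each way of splitting the stops between the two vehicles (each non-empty) and, for each split, find the best tour for each vehicle:
  {S1} + {S2, S3, S4, S5}: 18 + 49 = 67
  {S2} + {S1, S3, S4, S5}: 20 + 42 = 62
  {S1, S2} + {S3, S4, S5}: 38 + 37 = 75
  {S3} + {S1, S2, S4, S5}: 36 + 53 = 89
  {S1, S3} + {S2, S4, S5}: 41 + 45 = 86
  {S2, S3} + {S1, S4, S5}: 48 + 35 = 83
  … (15 splits in total)
Best: vehicle 1 Hub → S2 → Hub = 20; vehicle 2 Hub → S1 → S3 → S5 → S4 → Hub = 42; combined 62.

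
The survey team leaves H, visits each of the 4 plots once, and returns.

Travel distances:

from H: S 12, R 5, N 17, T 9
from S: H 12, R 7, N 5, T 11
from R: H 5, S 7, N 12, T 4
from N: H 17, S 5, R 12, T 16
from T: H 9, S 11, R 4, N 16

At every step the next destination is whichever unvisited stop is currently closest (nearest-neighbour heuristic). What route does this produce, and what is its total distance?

From H: distances to unvisited — R=5, T=9, S=12, N=17. Nearest is R (5).
From R: distances to unvisited — T=4, S=7, N=12. Nearest is T (4).
From T: distances to unvisited — S=11, N=16. Nearest is S (11).
From S: distances to unvisited — N=5. Nearest is N (5).
Return N→H: 17.
Total = 5 + 4 + 11 + 5 + 17 = 42.

Total distance 42 via the nearest-neighbour route H → R → T → S → N → H.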